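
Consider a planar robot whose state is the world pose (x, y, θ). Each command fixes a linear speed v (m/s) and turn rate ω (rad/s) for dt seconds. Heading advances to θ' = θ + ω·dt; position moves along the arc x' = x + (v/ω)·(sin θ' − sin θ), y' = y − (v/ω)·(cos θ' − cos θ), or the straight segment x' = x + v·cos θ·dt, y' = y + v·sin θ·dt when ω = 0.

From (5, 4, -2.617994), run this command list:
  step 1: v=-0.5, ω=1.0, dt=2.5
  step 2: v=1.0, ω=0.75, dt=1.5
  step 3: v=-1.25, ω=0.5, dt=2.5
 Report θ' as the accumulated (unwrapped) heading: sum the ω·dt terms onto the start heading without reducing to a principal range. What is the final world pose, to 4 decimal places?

step 1: θ'=-0.1180 (R=-0.5000) → pose (4.8089, 4.9295, -0.1180)
step 2: θ'=1.0070 (R=1.3333) → pose (6.0928, 5.5411, 1.0070)
step 3: θ'=2.2570 (R=-2.5000) → pose (6.2718, 2.6211, 2.2570)

(6.2718, 2.6211, 2.2570)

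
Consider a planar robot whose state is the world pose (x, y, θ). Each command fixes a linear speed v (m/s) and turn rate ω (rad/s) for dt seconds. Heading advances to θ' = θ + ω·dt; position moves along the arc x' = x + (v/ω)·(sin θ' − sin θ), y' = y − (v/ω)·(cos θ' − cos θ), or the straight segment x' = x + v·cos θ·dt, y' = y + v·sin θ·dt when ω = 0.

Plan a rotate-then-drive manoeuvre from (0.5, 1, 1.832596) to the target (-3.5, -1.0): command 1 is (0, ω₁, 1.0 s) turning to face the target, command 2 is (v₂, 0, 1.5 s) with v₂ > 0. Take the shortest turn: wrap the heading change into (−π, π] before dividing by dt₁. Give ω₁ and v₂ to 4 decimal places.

ω₁ = 1.7726, v₂ = 2.9814

heading to target = atan2(-1−1, -3.5−0.5) = -2.6779
Δθ = wrap(-2.6779 − 1.8326) = 1.7726; ω₁ = Δθ/dt₁ = 1.7726
distance = √((-3.5−0.5)² + (-1−1)²) = 4.4721; v₂ = distance/dt₂ = 2.9814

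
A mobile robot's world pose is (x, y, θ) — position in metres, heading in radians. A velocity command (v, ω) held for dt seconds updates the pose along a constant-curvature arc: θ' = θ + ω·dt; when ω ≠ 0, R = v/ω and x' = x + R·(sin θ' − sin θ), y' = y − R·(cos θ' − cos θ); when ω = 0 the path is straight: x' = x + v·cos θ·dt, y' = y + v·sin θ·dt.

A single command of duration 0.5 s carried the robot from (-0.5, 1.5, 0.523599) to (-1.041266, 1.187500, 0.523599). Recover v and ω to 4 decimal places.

Δθ = 0.523599 − 0.523599 = 0.000000
ω = Δθ/dt = 0.000000/0.5 = 0.0000
ω = 0 → v = (Δx·cos θ + Δy·sin θ)/dt = -1.2500

v = -1.2500, ω = 0.0000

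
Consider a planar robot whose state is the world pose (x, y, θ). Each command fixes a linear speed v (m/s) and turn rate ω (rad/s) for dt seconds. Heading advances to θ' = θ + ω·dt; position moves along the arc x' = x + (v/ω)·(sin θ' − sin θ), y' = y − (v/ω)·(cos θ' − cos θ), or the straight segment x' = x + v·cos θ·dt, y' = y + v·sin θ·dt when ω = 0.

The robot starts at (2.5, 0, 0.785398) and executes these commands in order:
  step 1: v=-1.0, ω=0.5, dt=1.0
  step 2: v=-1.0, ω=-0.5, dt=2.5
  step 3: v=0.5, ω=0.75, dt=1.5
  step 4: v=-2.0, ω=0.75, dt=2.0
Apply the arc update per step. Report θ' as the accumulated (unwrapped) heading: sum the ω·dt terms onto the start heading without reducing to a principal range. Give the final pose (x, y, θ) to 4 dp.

step 1: θ'=1.2854 (R=-2.0000) → pose (1.9951, -0.8511, 1.2854)
step 2: θ'=0.0354 (R=2.0000) → pose (0.1468, -2.2868, 0.0354)
step 3: θ'=1.1604 (R=0.6667) → pose (0.7345, -1.8865, 1.1604)
step 4: θ'=2.6604 (R=-2.6667) → pose (1.9455, -5.3143, 2.6604)

(1.9455, -5.3143, 2.6604)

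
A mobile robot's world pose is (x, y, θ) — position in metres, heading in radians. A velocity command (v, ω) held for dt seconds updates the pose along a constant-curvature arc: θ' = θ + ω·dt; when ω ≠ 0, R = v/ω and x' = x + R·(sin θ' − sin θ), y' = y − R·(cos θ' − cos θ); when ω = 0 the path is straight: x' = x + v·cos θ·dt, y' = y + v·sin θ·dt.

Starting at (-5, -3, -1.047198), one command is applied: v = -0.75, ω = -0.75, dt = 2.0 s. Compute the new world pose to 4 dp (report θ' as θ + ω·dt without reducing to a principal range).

θ' = -1.0472 + -0.75·2.0 = -2.5472
R = v/ω = -0.75/-0.75 = 1.0000
x' = -5 + 1.0000·(sin -2.5472 − sin -1.0472) = -4.6940
y' = -3 − 1.0000·(cos -2.5472 − cos -1.0472) = -1.6715

(-4.6940, -1.6715, -2.5472)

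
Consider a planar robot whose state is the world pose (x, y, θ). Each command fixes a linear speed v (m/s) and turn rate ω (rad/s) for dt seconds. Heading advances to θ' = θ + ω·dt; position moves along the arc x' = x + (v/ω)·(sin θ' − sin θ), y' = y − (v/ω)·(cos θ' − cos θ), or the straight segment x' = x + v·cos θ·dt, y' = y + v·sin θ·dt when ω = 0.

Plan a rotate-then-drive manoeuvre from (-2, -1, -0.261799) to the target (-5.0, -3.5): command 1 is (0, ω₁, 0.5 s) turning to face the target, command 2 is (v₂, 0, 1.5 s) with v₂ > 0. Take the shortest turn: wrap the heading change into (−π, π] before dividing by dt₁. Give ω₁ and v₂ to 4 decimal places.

heading to target = atan2(-3.5−-1, -5−-2) = -2.4469
Δθ = wrap(-2.4469 − -0.2618) = -2.1851; ω₁ = Δθ/dt₁ = -4.3701
distance = √((-5−-2)² + (-3.5−-1)²) = 3.9051; v₂ = distance/dt₂ = 2.6034

ω₁ = -4.3701, v₂ = 2.6034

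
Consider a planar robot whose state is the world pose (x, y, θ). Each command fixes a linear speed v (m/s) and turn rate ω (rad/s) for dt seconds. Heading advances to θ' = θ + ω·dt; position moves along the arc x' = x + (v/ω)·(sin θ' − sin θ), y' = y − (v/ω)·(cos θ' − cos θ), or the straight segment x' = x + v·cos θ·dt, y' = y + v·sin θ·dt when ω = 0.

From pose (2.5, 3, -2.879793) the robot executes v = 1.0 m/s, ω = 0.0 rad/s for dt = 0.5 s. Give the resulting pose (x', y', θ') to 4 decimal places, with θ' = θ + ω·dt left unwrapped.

θ' = -2.8798 + 0.0·0.5 = -2.8798
ω = 0 → straight: x' = 2.5 + 1.0·cos(-2.8798)·0.5 = 2.0170
y' = 3 + 1.0·sin(-2.8798)·0.5 = 2.8706

(2.0170, 2.8706, -2.8798)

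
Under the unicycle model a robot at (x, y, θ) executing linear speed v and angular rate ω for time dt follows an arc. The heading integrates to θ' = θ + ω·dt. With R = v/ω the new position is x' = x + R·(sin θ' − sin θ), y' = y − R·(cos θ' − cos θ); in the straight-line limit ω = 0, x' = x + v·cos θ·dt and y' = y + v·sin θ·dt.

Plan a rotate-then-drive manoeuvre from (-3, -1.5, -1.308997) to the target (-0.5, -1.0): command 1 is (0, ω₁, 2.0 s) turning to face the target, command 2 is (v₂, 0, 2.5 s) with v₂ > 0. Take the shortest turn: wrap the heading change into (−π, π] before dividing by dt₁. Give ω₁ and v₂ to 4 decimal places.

heading to target = atan2(-1−-1.5, -0.5−-3) = 0.1974
Δθ = wrap(0.1974 − -1.3090) = 1.5064; ω₁ = Δθ/dt₁ = 0.7532
distance = √((-0.5−-3)² + (-1−-1.5)²) = 2.5495; v₂ = distance/dt₂ = 1.0198

ω₁ = 0.7532, v₂ = 1.0198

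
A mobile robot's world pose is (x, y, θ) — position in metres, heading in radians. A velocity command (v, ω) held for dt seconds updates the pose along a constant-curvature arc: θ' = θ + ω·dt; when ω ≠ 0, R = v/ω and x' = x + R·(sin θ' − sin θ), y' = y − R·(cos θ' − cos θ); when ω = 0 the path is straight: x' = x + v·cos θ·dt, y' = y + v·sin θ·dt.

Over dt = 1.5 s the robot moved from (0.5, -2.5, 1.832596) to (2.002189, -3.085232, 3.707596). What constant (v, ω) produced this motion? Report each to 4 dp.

Δθ = 3.707596 − 1.832596 = 1.875000
ω = Δθ/dt = 1.875000/1.5 = 1.2500
R = Δx/(sin θ' − sin θ) = -1.0000
v = R·ω = -1.0000·1.2500 = -1.2500

v = -1.2500, ω = 1.2500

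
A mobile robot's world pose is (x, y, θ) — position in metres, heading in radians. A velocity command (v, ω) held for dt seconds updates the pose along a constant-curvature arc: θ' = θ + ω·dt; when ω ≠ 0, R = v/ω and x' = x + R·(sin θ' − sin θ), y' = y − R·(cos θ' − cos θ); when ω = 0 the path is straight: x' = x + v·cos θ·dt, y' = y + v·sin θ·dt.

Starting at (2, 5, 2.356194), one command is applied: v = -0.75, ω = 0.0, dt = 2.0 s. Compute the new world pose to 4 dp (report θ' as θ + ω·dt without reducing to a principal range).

(3.0607, 3.9393, 2.3562)

θ' = 2.3562 + 0.0·2.0 = 2.3562
ω = 0 → straight: x' = 2 + -0.75·cos(2.3562)·2.0 = 3.0607
y' = 5 + -0.75·sin(2.3562)·2.0 = 3.9393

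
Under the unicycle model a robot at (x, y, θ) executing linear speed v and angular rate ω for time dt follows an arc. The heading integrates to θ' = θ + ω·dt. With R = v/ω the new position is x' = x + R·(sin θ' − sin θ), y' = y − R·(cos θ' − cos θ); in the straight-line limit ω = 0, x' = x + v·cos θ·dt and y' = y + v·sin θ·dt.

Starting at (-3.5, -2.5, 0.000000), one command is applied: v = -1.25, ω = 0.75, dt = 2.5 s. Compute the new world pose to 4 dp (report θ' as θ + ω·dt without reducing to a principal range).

θ' = 0.0000 + 0.75·2.5 = 1.8750
R = v/ω = -1.25/0.75 = -1.6667
x' = -3.5 + -1.6667·(sin 1.8750 − sin 0.0000) = -5.0901
y' = -2.5 − -1.6667·(cos 1.8750 − cos 0.0000) = -4.6659

(-5.0901, -4.6659, 1.8750)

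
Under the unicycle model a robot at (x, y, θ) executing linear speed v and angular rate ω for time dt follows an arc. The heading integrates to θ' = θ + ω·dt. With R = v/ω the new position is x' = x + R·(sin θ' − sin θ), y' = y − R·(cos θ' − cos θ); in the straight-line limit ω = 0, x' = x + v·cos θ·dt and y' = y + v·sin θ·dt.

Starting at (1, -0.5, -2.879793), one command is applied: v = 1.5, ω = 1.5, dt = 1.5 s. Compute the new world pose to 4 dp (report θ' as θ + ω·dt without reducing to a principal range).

θ' = -2.8798 + 1.5·1.5 = -0.6298
R = v/ω = 1.5/1.5 = 1.0000
x' = 1 + 1.0000·(sin -0.6298 − sin -2.8798) = 0.6698
y' = -0.5 − 1.0000·(cos -0.6298 − cos -2.8798) = -2.2741

(0.6698, -2.2741, -0.6298)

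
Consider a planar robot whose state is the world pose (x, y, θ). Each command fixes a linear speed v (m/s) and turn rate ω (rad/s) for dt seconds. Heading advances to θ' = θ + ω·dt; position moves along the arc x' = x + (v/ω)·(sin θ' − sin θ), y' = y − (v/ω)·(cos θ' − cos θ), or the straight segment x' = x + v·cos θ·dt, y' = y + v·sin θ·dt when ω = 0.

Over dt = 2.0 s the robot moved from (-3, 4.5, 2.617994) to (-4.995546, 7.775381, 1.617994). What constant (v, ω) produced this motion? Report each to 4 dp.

Δθ = 1.617994 − 2.617994 = -1.000000
ω = Δθ/dt = -1.000000/2.0 = -0.5000
R = −Δy/(cos θ' − cos θ) = -4.0000
v = R·ω = -4.0000·-0.5000 = 2.0000

v = 2.0000, ω = -0.5000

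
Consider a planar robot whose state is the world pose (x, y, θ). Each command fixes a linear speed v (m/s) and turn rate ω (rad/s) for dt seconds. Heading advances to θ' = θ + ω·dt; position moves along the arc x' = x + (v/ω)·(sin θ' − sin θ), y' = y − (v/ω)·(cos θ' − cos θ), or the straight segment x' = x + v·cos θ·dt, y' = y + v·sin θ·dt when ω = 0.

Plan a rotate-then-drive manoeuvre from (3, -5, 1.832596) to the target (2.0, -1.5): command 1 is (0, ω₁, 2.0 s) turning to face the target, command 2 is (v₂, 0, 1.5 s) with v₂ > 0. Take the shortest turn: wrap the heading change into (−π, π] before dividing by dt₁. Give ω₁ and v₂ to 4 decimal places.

ω₁ = 0.0082, v₂ = 2.4267

heading to target = atan2(-1.5−-5, 2−3) = 1.8491
Δθ = wrap(1.8491 − 1.8326) = 0.0165; ω₁ = Δθ/dt₁ = 0.0082
distance = √((2−3)² + (-1.5−-5)²) = 3.6401; v₂ = distance/dt₂ = 2.4267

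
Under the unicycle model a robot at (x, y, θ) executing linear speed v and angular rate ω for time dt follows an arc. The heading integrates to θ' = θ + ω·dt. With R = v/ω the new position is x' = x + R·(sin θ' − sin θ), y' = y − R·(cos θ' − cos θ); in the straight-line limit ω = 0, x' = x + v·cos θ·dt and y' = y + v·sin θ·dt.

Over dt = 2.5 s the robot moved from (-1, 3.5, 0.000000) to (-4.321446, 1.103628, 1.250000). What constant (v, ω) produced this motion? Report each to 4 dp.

v = -1.7500, ω = 0.5000

Δθ = 1.250000 − 0.000000 = 1.250000
ω = Δθ/dt = 1.250000/2.5 = 0.5000
R = Δx/(sin θ' − sin θ) = -3.5000
v = R·ω = -3.5000·0.5000 = -1.7500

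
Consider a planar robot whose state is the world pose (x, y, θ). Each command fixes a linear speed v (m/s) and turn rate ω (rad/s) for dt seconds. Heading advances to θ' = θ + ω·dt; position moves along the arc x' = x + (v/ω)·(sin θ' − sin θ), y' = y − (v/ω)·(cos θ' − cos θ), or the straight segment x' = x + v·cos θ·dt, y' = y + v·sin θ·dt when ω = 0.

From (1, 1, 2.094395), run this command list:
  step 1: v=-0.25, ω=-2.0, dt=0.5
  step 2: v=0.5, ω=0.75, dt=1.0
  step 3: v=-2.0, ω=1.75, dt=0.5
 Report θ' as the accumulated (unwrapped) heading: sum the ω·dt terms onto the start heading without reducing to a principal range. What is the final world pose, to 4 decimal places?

step 1: θ'=1.0944 (R=0.1250) → pose (1.0028, 0.8802, 1.0944)
step 2: θ'=1.8444 (R=0.6667) → pose (1.0523, 1.3660, 1.8444)
step 3: θ'=2.7194 (R=-1.1429) → pose (1.6843, 0.6323, 2.7194)

(1.6843, 0.6323, 2.7194)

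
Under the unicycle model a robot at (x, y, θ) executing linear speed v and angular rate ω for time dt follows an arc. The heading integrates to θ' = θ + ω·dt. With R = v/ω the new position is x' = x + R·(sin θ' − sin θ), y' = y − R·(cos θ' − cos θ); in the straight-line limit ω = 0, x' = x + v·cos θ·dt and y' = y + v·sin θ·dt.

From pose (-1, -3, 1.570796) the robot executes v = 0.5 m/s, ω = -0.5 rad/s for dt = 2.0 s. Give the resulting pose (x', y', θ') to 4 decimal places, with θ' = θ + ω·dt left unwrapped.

(-0.5403, -2.1585, 0.5708)

θ' = 1.5708 + -0.5·2.0 = 0.5708
R = v/ω = 0.5/-0.5 = -1.0000
x' = -1 + -1.0000·(sin 0.5708 − sin 1.5708) = -0.5403
y' = -3 − -1.0000·(cos 0.5708 − cos 1.5708) = -2.1585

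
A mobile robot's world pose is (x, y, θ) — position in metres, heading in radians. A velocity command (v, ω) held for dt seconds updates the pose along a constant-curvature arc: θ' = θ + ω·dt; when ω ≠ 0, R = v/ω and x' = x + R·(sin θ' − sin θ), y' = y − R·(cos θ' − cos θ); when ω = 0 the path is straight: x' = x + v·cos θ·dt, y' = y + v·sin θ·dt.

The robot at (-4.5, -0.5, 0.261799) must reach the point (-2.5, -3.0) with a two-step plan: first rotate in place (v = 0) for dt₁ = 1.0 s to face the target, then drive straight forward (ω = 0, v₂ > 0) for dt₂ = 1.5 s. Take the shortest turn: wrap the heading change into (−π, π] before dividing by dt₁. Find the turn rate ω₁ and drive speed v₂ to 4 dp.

heading to target = atan2(-3−-0.5, -2.5−-4.5) = -0.8961
Δθ = wrap(-0.8961 − 0.2618) = -1.1579; ω₁ = Δθ/dt₁ = -1.1579
distance = √((-2.5−-4.5)² + (-3−-0.5)²) = 3.2016; v₂ = distance/dt₂ = 2.1344

ω₁ = -1.1579, v₂ = 2.1344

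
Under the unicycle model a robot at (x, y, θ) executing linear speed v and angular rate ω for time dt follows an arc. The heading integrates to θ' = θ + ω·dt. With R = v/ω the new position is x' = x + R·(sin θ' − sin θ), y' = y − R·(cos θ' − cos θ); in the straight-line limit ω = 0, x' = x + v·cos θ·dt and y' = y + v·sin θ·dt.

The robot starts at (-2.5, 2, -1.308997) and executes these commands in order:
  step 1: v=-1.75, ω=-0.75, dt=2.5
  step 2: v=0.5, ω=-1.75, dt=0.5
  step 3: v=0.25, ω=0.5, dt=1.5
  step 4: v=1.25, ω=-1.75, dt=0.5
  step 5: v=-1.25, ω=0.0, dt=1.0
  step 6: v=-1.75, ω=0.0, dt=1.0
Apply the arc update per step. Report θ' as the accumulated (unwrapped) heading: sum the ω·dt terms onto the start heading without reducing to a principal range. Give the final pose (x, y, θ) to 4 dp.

step 1: θ'=-3.1840 (R=2.3333) → pose (-0.1473, 4.9351, -3.1840)
step 2: θ'=-4.0590 (R=-0.2857) → pose (-0.3620, 5.0469, -4.0590)
step 3: θ'=-3.3090 (R=0.5000) → pose (-0.6757, 5.2360, -3.3090)
step 4: θ'=-4.1840 (R=-0.7143) → pose (-1.1736, 5.5802, -4.1840)
step 5: θ'=-4.1840 (straight) → pose (-0.5434, 4.5007, -4.1840)
step 6: θ'=-4.1840 (straight) → pose (0.3389, 2.9893, -4.1840)

(0.3389, 2.9893, -4.1840)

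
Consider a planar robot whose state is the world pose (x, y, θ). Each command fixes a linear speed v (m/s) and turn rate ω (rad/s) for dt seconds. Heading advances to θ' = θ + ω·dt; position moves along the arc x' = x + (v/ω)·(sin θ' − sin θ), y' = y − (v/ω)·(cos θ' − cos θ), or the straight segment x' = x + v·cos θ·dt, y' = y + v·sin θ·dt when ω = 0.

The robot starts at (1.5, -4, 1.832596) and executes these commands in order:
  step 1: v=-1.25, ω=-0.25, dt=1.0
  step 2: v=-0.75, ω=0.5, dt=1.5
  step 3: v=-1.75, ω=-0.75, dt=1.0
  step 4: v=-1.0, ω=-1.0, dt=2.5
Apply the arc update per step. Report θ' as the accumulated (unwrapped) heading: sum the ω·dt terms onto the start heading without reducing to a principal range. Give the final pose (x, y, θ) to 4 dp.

step 1: θ'=1.5826 (R=5.0000) → pose (1.6700, -5.2351, 1.5826)
step 2: θ'=2.3326 (R=-1.5000) → pose (2.0845, -6.2527, 2.3326)
step 3: θ'=1.5826 (R=2.3333) → pose (2.7293, -7.8357, 1.5826)
step 4: θ'=-0.9174 (R=1.0000) → pose (0.9354, -8.4554, -0.9174)

(0.9354, -8.4554, -0.9174)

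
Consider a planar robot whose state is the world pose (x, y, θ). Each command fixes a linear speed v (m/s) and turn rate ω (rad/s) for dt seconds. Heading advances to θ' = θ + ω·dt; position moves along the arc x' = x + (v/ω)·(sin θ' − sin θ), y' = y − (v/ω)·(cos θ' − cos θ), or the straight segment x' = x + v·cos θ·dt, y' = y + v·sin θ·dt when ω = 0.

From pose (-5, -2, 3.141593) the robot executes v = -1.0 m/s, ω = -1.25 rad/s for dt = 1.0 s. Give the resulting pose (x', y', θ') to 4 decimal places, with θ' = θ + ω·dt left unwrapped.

θ' = 3.1416 + -1.25·1.0 = 1.8916
R = v/ω = -1.0/-1.25 = 0.8000
x' = -5 + 0.8000·(sin 1.8916 − sin 3.1416) = -4.2408
y' = -2 − 0.8000·(cos 1.8916 − cos 3.1416) = -2.5477

(-4.2408, -2.5477, 1.8916)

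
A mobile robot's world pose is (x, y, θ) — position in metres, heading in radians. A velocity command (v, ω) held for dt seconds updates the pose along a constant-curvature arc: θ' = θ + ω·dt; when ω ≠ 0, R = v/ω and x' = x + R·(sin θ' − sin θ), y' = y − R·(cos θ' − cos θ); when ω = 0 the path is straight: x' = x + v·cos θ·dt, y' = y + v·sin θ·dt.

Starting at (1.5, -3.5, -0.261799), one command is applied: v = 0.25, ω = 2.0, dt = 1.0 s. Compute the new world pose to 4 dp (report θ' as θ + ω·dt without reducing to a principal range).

θ' = -0.2618 + 2.0·1.0 = 1.7382
R = v/ω = 0.25/2.0 = 0.1250
x' = 1.5 + 0.1250·(sin 1.7382 − sin -0.2618) = 1.6556
y' = -3.5 − 0.1250·(cos 1.7382 − cos -0.2618) = -3.3584

(1.6556, -3.3584, 1.7382)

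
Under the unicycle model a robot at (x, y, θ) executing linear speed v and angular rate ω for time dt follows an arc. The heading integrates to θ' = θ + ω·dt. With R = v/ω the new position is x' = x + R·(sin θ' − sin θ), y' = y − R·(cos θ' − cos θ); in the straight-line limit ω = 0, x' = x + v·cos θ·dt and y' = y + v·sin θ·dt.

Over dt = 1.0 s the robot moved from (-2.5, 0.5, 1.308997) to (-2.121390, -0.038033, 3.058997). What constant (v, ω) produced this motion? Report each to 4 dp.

Δθ = 3.058997 − 1.308997 = 1.750000
ω = Δθ/dt = 1.750000/1.0 = 1.7500
R = −Δy/(cos θ' − cos θ) = -0.4286
v = R·ω = -0.4286·1.7500 = -0.7500

v = -0.7500, ω = 1.7500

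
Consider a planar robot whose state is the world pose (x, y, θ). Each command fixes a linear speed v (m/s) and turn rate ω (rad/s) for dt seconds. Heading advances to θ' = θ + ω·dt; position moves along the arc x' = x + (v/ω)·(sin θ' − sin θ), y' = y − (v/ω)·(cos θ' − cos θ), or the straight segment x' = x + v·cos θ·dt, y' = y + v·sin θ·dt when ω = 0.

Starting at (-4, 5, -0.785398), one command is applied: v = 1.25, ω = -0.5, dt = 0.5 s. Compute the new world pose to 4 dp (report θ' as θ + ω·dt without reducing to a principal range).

(-3.6176, 4.5077, -1.0354)

θ' = -0.7854 + -0.5·0.5 = -1.0354
R = v/ω = 1.25/-0.5 = -2.5000
x' = -4 + -2.5000·(sin -1.0354 − sin -0.7854) = -3.6176
y' = 5 − -2.5000·(cos -1.0354 − cos -0.7854) = 4.5077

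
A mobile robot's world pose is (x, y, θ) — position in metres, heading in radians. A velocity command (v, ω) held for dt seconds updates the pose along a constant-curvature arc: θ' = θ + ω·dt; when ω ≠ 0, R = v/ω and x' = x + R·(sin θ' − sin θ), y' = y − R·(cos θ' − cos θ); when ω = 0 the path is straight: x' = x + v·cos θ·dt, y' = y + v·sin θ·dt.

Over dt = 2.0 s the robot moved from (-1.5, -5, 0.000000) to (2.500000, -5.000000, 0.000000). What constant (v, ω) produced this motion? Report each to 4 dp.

Δθ = 0.000000 − 0.000000 = 0.000000
ω = Δθ/dt = 0.000000/2.0 = 0.0000
ω = 0 → v = (Δx·cos θ + Δy·sin θ)/dt = 2.0000

v = 2.0000, ω = 0.0000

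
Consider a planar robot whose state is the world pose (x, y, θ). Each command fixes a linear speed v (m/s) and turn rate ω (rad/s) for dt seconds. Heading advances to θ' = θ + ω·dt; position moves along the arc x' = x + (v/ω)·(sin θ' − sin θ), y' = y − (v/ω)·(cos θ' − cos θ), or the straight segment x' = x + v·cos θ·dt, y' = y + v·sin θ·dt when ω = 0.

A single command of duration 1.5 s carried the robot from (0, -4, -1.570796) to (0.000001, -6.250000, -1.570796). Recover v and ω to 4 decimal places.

v = 1.5000, ω = 0.0000

Δθ = -1.570796 − -1.570796 = 0.000000
ω = Δθ/dt = 0.000000/1.5 = 0.0000
ω = 0 → v = (Δx·cos θ + Δy·sin θ)/dt = 1.5000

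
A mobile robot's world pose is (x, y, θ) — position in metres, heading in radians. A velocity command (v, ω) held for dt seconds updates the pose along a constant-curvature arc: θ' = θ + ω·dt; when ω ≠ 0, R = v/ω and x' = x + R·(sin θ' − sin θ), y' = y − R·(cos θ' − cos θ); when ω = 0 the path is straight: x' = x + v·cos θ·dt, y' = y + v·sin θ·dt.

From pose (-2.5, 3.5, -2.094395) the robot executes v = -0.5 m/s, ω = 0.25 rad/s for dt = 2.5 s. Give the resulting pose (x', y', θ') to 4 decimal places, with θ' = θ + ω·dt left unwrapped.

θ' = -2.0944 + 0.25·2.5 = -1.4694
R = v/ω = -0.5/0.25 = -2.0000
x' = -2.5 + -2.0000·(sin -1.4694 − sin -2.0944) = -2.2423
y' = 3.5 − -2.0000·(cos -1.4694 − cos -2.0944) = 4.7025

(-2.2423, 4.7025, -1.4694)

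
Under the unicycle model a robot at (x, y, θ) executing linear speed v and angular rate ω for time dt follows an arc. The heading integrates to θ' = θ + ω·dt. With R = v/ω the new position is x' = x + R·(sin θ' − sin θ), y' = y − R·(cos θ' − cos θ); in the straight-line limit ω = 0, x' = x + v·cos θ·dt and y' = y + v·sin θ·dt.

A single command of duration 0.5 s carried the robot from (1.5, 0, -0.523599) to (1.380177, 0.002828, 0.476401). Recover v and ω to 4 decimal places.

v = -0.2500, ω = 2.0000

Δθ = 0.476401 − -0.523599 = 1.000000
ω = Δθ/dt = 1.000000/0.5 = 2.0000
R = Δx/(sin θ' − sin θ) = -0.1250
v = R·ω = -0.1250·2.0000 = -0.2500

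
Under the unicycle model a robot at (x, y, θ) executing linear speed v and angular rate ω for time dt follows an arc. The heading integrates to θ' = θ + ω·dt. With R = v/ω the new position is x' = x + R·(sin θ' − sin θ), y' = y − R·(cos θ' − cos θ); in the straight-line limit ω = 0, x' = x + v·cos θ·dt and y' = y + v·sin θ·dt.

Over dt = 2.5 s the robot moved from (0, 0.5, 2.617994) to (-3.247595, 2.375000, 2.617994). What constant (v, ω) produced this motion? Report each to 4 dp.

Δθ = 2.617994 − 2.617994 = 0.000000
ω = Δθ/dt = 0.000000/2.5 = 0.0000
ω = 0 → v = (Δx·cos θ + Δy·sin θ)/dt = 1.5000

v = 1.5000, ω = 0.0000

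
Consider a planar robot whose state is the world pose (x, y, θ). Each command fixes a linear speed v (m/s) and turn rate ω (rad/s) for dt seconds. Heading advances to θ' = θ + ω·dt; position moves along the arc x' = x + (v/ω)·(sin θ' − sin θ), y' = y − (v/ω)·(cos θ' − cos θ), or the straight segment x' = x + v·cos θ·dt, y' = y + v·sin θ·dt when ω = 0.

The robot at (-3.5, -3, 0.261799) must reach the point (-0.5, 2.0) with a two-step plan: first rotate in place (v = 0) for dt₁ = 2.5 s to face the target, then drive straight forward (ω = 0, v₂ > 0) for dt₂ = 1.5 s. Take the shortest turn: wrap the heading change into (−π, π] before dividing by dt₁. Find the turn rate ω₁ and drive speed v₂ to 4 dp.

heading to target = atan2(2−-3, -0.5−-3.5) = 1.0304
Δθ = wrap(1.0304 − 0.2618) = 0.7686; ω₁ = Δθ/dt₁ = 0.3074
distance = √((-0.5−-3.5)² + (2−-3)²) = 5.8310; v₂ = distance/dt₂ = 3.8873

ω₁ = 0.3074, v₂ = 3.8873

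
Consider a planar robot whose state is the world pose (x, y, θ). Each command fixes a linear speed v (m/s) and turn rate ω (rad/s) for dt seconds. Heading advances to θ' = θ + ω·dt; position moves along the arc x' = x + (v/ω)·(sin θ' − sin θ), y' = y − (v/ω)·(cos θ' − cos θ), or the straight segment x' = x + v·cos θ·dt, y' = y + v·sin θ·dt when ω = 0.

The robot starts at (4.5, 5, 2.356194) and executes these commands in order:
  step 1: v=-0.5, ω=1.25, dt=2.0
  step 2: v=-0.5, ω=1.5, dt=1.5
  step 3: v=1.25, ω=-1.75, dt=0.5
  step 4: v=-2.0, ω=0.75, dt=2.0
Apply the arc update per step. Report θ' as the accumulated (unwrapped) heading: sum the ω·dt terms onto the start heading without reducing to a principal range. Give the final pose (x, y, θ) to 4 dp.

step 1: θ'=4.8562 (R=-0.4000) → pose (5.1787, 5.3402, 4.8562)
step 2: θ'=7.1062 (R=-0.3333) → pose (4.6044, 5.5191, 7.1062)
step 3: θ'=6.2312 (R=-0.7143) → pose (5.1653, 5.7467, 6.2312)
step 4: θ'=7.7312 (R=-2.6667) → pose (2.3801, 3.4102, 7.7312)

(2.3801, 3.4102, 7.7312)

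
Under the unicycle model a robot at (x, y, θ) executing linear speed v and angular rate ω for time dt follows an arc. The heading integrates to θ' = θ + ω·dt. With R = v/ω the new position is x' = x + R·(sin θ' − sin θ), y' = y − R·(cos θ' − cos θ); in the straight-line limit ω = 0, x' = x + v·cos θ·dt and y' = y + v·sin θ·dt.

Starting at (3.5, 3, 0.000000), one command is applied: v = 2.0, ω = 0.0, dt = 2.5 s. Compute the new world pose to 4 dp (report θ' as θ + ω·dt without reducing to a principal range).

θ' = 0.0000 + 0.0·2.5 = 0.0000
ω = 0 → straight: x' = 3.5 + 2.0·cos(0.0000)·2.5 = 8.5000
y' = 3 + 2.0·sin(0.0000)·2.5 = 3.0000

(8.5000, 3.0000, 0.0000)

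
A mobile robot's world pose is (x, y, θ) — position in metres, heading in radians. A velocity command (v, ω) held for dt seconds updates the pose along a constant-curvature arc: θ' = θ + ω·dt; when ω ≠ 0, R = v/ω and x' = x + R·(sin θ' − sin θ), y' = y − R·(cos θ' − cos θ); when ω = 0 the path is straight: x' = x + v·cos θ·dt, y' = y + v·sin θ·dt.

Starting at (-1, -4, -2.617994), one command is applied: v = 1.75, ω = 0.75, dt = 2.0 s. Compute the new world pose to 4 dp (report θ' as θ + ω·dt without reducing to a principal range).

(-1.9315, -7.0415, -1.1180)

θ' = -2.6180 + 0.75·2.0 = -1.1180
R = v/ω = 1.75/0.75 = 2.3333
x' = -1 + 2.3333·(sin -1.1180 − sin -2.6180) = -1.9315
y' = -4 − 2.3333·(cos -1.1180 − cos -2.6180) = -7.0415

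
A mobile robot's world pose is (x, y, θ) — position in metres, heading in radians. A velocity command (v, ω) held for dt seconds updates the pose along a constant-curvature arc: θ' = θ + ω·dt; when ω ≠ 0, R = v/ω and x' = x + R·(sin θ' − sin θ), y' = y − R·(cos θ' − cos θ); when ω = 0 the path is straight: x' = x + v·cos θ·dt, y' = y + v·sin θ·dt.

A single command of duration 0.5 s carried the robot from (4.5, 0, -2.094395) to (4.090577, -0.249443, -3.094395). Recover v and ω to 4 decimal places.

Δθ = -3.094395 − -2.094395 = -1.000000
ω = Δθ/dt = -1.000000/0.5 = -2.0000
R = Δx/(sin θ' − sin θ) = -0.5000
v = R·ω = -0.5000·-2.0000 = 1.0000

v = 1.0000, ω = -2.0000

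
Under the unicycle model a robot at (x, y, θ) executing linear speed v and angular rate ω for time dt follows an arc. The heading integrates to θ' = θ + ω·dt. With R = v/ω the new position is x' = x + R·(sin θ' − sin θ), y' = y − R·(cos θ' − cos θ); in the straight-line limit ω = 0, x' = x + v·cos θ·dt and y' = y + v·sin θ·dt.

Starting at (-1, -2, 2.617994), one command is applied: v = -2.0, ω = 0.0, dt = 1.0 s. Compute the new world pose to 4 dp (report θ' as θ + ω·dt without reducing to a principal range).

(0.7321, -3.0000, 2.6180)

θ' = 2.6180 + 0.0·1.0 = 2.6180
ω = 0 → straight: x' = -1 + -2.0·cos(2.6180)·1.0 = 0.7321
y' = -2 + -2.0·sin(2.6180)·1.0 = -3.0000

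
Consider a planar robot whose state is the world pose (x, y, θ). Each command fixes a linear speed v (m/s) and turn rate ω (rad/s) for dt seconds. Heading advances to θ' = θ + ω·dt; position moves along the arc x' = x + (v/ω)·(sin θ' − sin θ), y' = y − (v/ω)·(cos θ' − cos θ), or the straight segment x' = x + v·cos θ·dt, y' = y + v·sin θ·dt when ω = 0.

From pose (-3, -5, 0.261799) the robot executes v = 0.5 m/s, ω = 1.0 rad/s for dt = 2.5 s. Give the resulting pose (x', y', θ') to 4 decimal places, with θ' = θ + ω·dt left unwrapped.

θ' = 0.2618 + 1.0·2.5 = 2.7618
R = v/ω = 0.5/1.0 = 0.5000
x' = -3 + 0.5000·(sin 2.7618 − sin 0.2618) = -2.9440
y' = -5 − 0.5000·(cos 2.7618 − cos 0.2618) = -4.0527

(-2.9440, -4.0527, 2.7618)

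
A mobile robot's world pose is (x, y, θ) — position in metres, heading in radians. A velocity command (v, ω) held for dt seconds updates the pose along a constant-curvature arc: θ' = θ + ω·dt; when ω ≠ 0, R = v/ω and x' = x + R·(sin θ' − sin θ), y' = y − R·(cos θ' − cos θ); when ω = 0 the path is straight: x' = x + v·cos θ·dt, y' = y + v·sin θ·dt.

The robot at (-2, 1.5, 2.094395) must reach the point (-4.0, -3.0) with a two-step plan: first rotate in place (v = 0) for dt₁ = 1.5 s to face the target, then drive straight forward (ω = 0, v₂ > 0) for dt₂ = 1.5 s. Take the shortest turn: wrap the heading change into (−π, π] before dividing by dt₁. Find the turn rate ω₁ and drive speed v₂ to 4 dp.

heading to target = atan2(-3−1.5, -4−-2) = -1.9890
Δθ = wrap(-1.9890 − 2.0944) = 2.1998; ω₁ = Δθ/dt₁ = 1.4665
distance = √((-4−-2)² + (-3−1.5)²) = 4.9244; v₂ = distance/dt₂ = 3.2830

ω₁ = 1.4665, v₂ = 3.2830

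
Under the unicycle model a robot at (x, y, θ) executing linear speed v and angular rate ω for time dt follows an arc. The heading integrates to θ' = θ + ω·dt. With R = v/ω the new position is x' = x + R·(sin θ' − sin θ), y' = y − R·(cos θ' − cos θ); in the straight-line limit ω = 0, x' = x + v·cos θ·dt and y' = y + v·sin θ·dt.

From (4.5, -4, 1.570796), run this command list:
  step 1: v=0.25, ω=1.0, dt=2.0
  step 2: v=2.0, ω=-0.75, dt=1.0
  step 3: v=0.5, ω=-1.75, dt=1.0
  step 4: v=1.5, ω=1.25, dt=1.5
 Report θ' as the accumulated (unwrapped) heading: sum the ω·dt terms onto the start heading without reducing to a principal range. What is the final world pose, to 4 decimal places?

(1.2151, -1.7180, 2.9458)

step 1: θ'=3.5708 (R=0.2500) → pose (4.1460, -3.7727, 3.5708)
step 2: θ'=2.8208 (R=-2.6667) → pose (2.1954, -3.8785, 2.8208)
step 3: θ'=1.0708 (R=-0.2857) → pose (2.0347, -3.4704, 1.0708)
step 4: θ'=2.9458 (R=1.2000) → pose (1.2151, -1.7180, 2.9458)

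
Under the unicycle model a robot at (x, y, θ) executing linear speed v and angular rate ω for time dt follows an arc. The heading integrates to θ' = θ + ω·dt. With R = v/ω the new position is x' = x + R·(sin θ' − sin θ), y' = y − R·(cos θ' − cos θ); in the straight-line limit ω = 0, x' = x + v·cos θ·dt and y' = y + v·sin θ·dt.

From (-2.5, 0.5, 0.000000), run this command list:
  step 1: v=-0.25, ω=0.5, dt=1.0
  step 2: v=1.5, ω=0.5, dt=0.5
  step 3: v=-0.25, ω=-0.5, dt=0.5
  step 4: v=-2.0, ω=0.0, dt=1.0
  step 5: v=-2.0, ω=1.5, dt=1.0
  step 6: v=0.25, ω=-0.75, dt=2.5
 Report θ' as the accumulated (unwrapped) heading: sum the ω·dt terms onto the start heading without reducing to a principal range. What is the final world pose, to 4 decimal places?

(-4.3010, -1.4108, 0.1250)

step 1: θ'=0.5000 (R=-0.5000) → pose (-2.7397, 0.4388, 0.5000)
step 2: θ'=0.7500 (R=3.0000) → pose (-2.1331, 0.8765, 0.7500)
step 3: θ'=0.5000 (R=0.5000) → pose (-2.2342, 0.8035, 0.5000)
step 4: θ'=0.5000 (straight) → pose (-3.9893, -0.1553, 0.5000)
step 5: θ'=2.0000 (R=-1.3333) → pose (-4.5625, -1.8803, 2.0000)
step 6: θ'=0.1250 (R=-0.3333) → pose (-4.3010, -1.4108, 0.1250)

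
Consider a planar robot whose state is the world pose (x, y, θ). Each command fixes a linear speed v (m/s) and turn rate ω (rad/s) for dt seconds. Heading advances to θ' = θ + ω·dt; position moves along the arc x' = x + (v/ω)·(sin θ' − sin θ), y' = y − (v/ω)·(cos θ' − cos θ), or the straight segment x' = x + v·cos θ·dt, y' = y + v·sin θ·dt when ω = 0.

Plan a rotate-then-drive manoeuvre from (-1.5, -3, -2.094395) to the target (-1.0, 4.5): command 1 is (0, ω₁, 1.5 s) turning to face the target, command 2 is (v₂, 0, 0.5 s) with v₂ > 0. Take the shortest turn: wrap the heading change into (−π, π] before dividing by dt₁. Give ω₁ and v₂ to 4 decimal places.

ω₁ = -1.7897, v₂ = 15.0333

heading to target = atan2(4.5−-3, -1−-1.5) = 1.5042
Δθ = wrap(1.5042 − -2.0944) = -2.6846; ω₁ = Δθ/dt₁ = -1.7897
distance = √((-1−-1.5)² + (4.5−-3)²) = 7.5166; v₂ = distance/dt₂ = 15.0333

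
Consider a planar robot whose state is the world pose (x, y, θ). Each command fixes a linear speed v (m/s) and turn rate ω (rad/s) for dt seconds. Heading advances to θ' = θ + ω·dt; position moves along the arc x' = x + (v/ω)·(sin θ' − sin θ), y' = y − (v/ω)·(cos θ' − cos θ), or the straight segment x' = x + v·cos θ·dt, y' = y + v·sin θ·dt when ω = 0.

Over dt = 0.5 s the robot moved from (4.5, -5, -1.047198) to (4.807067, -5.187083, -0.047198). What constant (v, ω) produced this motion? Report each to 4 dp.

v = 0.7500, ω = 2.0000

Δθ = -0.047198 − -1.047198 = 1.000000
ω = Δθ/dt = 1.000000/0.5 = 2.0000
R = Δx/(sin θ' − sin θ) = 0.3750
v = R·ω = 0.3750·2.0000 = 0.7500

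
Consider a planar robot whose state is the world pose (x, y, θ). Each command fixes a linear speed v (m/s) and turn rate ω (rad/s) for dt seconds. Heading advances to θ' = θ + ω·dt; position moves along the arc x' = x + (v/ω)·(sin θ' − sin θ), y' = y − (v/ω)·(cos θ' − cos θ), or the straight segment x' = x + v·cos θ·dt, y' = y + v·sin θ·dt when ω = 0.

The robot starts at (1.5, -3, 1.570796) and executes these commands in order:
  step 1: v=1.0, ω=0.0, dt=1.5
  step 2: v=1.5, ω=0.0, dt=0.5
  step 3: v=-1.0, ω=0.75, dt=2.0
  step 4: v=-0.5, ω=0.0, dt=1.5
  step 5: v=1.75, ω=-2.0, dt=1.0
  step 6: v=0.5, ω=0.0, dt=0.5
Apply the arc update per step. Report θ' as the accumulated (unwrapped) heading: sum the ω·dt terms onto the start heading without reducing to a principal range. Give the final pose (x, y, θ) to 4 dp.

(2.9010, -0.6213, 1.0708)

step 1: θ'=1.5708 (straight) → pose (1.5000, -1.5000, 1.5708)
step 2: θ'=1.5708 (straight) → pose (1.5000, -0.7500, 1.5708)
step 3: θ'=3.0708 (R=-1.3333) → pose (2.7390, -2.0800, 3.0708)
step 4: θ'=3.0708 (straight) → pose (3.4871, -2.1330, 3.0708)
step 5: θ'=1.0708 (R=-0.8750) → pose (2.7811, -0.8407, 1.0708)
step 6: θ'=1.0708 (straight) → pose (2.9010, -0.6213, 1.0708)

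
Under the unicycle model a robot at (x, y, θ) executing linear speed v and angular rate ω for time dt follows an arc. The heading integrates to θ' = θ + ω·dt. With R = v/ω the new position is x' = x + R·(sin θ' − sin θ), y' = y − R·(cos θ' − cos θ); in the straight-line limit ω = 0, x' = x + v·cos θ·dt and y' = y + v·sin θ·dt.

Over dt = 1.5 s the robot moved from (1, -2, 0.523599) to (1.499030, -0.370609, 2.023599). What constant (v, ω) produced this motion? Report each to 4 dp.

Δθ = 2.023599 − 0.523599 = 1.500000
ω = Δθ/dt = 1.500000/1.5 = 1.0000
R = −Δy/(cos θ' − cos θ) = 1.2500
v = R·ω = 1.2500·1.0000 = 1.2500

v = 1.2500, ω = 1.0000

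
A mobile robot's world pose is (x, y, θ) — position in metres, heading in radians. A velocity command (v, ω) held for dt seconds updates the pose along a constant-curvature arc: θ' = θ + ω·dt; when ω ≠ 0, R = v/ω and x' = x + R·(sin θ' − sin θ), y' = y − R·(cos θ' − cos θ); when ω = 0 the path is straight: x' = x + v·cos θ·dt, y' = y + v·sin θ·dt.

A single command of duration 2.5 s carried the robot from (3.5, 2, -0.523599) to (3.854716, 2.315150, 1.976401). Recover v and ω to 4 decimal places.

Δθ = 1.976401 − -0.523599 = 2.500000
ω = Δθ/dt = 2.500000/2.5 = 1.0000
R = Δx/(sin θ' − sin θ) = 0.2500
v = R·ω = 0.2500·1.0000 = 0.2500

v = 0.2500, ω = 1.0000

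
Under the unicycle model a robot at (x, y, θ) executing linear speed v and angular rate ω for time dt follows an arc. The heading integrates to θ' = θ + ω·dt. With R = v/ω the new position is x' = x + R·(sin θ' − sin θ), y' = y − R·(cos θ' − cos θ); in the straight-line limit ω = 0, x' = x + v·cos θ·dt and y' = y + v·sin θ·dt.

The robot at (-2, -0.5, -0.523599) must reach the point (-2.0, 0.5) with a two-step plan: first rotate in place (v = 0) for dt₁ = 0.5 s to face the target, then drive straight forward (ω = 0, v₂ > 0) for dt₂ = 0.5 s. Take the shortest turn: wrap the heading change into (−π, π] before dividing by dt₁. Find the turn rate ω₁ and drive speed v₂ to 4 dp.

heading to target = atan2(0.5−-0.5, -2−-2) = 1.5708
Δθ = wrap(1.5708 − -0.5236) = 2.0944; ω₁ = Δθ/dt₁ = 4.1888
distance = √((-2−-2)² + (0.5−-0.5)²) = 1.0000; v₂ = distance/dt₂ = 2.0000

ω₁ = 4.1888, v₂ = 2.0000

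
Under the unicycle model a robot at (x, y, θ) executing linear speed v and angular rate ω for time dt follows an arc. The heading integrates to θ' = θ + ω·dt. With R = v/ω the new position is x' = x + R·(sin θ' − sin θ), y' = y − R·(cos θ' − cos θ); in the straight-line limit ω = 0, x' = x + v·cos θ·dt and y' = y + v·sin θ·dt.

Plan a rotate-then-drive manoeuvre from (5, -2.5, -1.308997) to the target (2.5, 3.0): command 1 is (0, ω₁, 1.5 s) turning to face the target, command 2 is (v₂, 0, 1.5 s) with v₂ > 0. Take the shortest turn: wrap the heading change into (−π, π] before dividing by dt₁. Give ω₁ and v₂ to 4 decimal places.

heading to target = atan2(3−-2.5, 2.5−5) = 1.9974
Δθ = wrap(1.9974 − -1.3090) = -2.9768; ω₁ = Δθ/dt₁ = -1.9845
distance = √((2.5−5)² + (3−-2.5)²) = 6.0415; v₂ = distance/dt₂ = 4.0277

ω₁ = -1.9845, v₂ = 4.0277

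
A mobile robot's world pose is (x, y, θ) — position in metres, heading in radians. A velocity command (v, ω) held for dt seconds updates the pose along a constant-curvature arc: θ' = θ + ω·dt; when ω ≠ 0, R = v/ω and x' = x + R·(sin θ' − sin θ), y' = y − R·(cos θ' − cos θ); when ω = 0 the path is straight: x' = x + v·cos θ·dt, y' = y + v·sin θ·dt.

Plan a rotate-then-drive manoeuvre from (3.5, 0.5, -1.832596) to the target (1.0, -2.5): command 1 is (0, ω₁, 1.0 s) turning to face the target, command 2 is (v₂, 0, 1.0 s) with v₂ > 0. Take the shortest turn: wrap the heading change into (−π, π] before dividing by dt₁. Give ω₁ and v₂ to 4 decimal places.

heading to target = atan2(-2.5−0.5, 1−3.5) = -2.2655
Δθ = wrap(-2.2655 − -1.8326) = -0.4329; ω₁ = Δθ/dt₁ = -0.4329
distance = √((1−3.5)² + (-2.5−0.5)²) = 3.9051; v₂ = distance/dt₂ = 3.9051

ω₁ = -0.4329, v₂ = 3.9051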